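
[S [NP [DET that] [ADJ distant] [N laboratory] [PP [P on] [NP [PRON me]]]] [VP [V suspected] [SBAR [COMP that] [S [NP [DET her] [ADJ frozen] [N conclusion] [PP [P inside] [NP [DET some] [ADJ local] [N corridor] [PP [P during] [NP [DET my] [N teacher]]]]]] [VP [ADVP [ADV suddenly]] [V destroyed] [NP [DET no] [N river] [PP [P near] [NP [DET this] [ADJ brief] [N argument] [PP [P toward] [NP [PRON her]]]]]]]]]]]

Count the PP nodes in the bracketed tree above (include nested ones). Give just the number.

5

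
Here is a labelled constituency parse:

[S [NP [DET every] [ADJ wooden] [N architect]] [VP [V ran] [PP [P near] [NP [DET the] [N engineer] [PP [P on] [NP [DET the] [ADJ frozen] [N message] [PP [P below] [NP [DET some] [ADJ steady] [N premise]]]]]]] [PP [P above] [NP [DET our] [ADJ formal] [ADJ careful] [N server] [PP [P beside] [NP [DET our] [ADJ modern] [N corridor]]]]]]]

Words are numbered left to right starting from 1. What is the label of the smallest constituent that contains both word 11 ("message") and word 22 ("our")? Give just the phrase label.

Word 11 lies under S → VP → PP → NP → PP → NP → N; word 22 lies under S → VP → PP → NP → PP → NP → DET. The lowest shared node is the VP.

VP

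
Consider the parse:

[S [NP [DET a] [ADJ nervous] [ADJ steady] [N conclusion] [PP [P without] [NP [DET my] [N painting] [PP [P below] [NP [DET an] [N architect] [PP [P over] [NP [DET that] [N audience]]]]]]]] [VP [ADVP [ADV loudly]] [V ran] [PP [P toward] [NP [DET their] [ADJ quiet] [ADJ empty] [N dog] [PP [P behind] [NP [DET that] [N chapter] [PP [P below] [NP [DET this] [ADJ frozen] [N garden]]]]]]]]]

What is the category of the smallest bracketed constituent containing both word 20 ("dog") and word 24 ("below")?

NP

Word 20 lies under S → VP → PP → NP → N; word 24 lies under S → VP → PP → NP → PP → NP → PP → P. The lowest shared node is the NP.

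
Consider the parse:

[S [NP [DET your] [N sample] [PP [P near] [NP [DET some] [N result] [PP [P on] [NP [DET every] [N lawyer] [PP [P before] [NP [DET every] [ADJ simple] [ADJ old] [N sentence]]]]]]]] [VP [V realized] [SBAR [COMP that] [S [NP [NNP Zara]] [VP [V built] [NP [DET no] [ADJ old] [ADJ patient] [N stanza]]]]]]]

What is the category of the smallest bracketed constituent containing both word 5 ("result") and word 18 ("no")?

The smallest bracket enclosing both words is [S your sample near some result on every lawyer before every simple old sentence realized that Zara built no old patient stanza], so the label is S.

S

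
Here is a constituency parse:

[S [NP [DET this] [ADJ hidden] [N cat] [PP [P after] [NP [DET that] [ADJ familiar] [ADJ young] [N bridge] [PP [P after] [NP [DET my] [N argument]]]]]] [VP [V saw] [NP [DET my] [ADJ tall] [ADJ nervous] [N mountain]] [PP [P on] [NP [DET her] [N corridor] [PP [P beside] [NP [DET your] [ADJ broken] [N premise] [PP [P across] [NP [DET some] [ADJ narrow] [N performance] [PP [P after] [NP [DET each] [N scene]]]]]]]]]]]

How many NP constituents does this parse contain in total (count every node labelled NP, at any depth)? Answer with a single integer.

8

Scanning left to right, an opening `[NP` appears at word positions 1, 5, 10, 13, 18, 21, 25, 29 — 8 in total.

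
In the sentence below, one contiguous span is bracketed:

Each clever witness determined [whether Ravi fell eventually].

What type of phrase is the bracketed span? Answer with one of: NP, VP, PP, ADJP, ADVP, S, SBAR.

The bracketed span "whether Ravi fell eventually" is headed by "whether", making it a subordinate clause (SBAR).

SBAR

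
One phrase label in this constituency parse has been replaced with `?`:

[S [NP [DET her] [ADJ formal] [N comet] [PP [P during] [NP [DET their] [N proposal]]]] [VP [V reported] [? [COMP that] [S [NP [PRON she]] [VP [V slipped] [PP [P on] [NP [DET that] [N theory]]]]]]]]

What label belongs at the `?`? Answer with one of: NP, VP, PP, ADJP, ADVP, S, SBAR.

SBAR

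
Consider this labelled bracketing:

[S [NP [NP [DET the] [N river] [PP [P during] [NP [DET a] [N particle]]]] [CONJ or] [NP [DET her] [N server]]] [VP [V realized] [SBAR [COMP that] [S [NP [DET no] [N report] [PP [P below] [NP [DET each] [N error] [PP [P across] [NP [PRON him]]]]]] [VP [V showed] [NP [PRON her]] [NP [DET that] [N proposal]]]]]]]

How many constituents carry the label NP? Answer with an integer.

Listing each NP by its span: [NP the river during a particle or her server]; [NP the river during a particle]; [NP a particle]; [NP her server]; [NP no report below each error across him]; [NP each error across him] … — that makes 9.

9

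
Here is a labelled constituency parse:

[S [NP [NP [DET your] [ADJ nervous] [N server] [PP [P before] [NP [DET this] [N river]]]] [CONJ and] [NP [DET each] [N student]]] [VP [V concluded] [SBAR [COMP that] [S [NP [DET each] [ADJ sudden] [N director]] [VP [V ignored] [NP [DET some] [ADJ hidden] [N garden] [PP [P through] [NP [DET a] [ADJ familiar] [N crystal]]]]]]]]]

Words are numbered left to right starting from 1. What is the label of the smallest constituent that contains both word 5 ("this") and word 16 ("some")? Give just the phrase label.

Both words fall inside [S your nervous server before this river and each student concluded that each sudden director ignored some hidden garden through a familiar crystal] (words 1–22), and no smaller constituent contains them both. Label: S.

S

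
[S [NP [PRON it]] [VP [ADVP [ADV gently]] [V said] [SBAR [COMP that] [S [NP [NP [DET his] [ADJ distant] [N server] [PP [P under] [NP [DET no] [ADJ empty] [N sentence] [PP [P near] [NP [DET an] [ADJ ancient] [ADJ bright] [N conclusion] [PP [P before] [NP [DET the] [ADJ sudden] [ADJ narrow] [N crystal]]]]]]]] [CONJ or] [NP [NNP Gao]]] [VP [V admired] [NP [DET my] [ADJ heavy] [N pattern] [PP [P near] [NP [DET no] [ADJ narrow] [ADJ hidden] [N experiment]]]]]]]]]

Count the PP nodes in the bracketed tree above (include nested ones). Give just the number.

Listing each PP by its span: [PP under no empty sentence near an ancient bright conclusion before the sudden narrow crystal]; [PP near an ancient bright conclusion before the sudden narrow crystal]; [PP before the sudden narrow crystal]; [PP near no narrow hidden experiment] — that makes 4.

4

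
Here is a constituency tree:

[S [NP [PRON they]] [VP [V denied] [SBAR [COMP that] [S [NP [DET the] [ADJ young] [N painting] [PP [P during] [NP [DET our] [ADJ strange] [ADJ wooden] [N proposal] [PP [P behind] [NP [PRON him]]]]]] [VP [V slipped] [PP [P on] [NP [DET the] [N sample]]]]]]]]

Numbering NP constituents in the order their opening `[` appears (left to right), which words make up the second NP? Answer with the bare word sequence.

The NP opening brackets appear, in order, over: "they"; "the young painting during our strange wooden proposal behind him"; "our strange wooden proposal behind him"; "him"; "the sample". The second one spans "the young painting during our strange wooden proposal behind him".

the young painting during our strange wooden proposal behind him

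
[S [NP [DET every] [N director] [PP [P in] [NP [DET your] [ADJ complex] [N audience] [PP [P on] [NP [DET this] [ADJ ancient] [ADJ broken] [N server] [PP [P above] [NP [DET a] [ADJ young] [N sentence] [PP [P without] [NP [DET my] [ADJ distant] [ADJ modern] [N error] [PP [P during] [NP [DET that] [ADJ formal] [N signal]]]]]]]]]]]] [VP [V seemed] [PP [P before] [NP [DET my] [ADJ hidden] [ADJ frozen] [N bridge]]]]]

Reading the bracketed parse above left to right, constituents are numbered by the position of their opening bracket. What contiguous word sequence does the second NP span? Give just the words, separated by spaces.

Opening `[NP` markers occur at word positions 1, 4, 8, 13, 17, 22, 27; the second of these opens the constituent [NP your complex audience on this ancient broken server above a young sentence without my distant modern error during that formal signal].

your complex audience on this ancient broken server above a young sentence without my distant modern error during that formal signal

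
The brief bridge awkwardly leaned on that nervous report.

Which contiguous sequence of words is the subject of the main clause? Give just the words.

"the brief bridge" is the NP that combines with the VP headed by "leaned" to form the main clause — the subject.

the brief bridge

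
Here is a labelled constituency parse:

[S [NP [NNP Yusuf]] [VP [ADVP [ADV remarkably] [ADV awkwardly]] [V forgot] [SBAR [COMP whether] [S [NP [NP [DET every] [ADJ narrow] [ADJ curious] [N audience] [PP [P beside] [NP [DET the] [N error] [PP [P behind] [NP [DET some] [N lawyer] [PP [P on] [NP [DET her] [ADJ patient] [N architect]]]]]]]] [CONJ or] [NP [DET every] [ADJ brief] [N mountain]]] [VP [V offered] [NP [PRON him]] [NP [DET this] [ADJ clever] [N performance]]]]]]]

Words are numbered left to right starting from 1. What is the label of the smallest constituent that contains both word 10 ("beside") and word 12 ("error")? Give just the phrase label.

The smallest bracket enclosing both words is [PP beside the error behind some lawyer on her patient architect], so the label is PP.

PP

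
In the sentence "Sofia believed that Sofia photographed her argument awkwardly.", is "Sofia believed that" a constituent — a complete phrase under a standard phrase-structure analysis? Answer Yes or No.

No

"Sofia" belongs to the noun phrase "Sofia" while "that" belongs to the verb phrase "believed that Sofia photographed her argument awkwardly"; a span that runs across that boundary is not a single phrase.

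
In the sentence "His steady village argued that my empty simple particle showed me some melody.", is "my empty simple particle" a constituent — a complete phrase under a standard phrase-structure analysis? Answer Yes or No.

Yes

"my empty simple particle" is exactly the noun phrase [NP my empty simple particle], a complete constituent.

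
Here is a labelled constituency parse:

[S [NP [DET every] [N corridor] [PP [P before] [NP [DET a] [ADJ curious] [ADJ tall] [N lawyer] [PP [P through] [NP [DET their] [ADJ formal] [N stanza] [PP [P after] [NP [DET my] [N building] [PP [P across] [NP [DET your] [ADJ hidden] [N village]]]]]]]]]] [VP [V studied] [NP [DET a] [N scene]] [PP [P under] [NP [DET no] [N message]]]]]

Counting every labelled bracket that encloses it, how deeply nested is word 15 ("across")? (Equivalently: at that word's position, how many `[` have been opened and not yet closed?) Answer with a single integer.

10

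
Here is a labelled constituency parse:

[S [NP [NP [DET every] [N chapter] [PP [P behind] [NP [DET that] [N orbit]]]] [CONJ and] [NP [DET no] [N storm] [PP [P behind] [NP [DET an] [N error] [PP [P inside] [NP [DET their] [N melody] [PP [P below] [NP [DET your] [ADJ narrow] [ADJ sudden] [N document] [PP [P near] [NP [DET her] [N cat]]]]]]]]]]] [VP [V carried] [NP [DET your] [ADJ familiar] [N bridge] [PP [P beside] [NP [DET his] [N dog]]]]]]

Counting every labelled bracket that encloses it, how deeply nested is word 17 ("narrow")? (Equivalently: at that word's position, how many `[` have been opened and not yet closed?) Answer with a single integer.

10

Counting open brackets not yet closed at "narrow": [S [NP [NP [PP [NP [PP [NP [PP [NP [ADJ = 10.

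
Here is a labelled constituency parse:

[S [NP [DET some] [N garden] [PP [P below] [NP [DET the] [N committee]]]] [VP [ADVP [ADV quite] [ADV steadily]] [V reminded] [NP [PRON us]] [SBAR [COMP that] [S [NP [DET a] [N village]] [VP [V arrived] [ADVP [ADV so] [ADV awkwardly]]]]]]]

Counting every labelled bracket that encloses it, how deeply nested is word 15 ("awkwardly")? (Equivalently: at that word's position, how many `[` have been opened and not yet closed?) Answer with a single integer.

The word sits inside ADV, which is inside ADVP, inside VP, inside S, inside SBAR, inside VP, inside S — 7 brackets in all.

7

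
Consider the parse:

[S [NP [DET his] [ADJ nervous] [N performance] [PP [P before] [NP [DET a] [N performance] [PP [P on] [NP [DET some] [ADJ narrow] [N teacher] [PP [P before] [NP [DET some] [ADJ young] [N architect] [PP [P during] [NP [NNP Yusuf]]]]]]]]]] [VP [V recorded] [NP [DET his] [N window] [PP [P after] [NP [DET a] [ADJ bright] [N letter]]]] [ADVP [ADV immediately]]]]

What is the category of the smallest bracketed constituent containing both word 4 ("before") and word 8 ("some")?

Both words fall inside [PP before a performance on some narrow teacher before some young architect during Yusuf] (words 4–16), and no smaller constituent contains them both. Label: PP.

PP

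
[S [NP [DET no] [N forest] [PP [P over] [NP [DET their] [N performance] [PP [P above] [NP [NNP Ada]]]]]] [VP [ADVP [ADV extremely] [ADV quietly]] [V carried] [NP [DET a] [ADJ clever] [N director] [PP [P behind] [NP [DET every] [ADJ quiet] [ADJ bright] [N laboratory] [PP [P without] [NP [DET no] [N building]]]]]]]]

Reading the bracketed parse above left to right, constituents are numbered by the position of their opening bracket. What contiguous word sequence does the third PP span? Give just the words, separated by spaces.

behind every quiet bright laboratory without no building

In left-to-right order the PP constituents are "over their performance above Ada"; "above Ada"; "behind every quiet bright laboratory without no building"; "without no building". Number 3 is "behind every quiet bright laboratory without no building".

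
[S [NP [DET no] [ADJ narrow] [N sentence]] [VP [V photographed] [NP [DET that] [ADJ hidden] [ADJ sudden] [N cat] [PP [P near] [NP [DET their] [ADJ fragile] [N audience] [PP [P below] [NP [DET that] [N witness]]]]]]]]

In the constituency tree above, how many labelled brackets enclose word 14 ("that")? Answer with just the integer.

Counting open brackets not yet closed at "that": [S [VP [NP [PP [NP [PP [NP [DET = 8.

8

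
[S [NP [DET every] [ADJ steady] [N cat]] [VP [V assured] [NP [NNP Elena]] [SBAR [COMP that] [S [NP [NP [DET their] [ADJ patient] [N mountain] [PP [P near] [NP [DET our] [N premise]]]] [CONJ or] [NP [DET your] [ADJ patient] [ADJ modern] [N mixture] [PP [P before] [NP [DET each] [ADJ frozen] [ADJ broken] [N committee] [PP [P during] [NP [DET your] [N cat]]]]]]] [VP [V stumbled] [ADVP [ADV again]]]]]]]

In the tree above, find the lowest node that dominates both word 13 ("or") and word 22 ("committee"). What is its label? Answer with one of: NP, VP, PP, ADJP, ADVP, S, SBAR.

NP

Word 13 lies under S → VP → SBAR → S → NP → CONJ; word 22 lies under S → VP → SBAR → S → NP → NP → PP → NP → N. The lowest shared node is the NP.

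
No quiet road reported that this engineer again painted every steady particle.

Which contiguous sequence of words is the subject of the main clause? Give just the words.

no quiet road

"no quiet road" is the NP that combines with the VP headed by "reported" to form the main clause — the subject.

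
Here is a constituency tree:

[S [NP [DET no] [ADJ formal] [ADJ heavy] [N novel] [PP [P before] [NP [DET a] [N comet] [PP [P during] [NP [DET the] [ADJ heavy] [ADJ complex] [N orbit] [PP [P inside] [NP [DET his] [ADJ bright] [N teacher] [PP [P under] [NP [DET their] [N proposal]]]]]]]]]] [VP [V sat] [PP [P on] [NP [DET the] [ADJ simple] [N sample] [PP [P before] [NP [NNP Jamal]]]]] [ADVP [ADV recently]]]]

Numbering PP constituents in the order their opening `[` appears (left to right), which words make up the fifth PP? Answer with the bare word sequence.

on the simple sample before Jamal

The PP opening brackets appear, in order, over: "before a comet during the heavy complex orbit inside his bright teacher under their proposal"; "during the heavy complex orbit inside his bright teacher under their proposal"; "inside his bright teacher under their proposal"; "under their proposal"; "on the simple sample before Jamal"; "before Jamal". The fifth one spans "on the simple sample before Jamal".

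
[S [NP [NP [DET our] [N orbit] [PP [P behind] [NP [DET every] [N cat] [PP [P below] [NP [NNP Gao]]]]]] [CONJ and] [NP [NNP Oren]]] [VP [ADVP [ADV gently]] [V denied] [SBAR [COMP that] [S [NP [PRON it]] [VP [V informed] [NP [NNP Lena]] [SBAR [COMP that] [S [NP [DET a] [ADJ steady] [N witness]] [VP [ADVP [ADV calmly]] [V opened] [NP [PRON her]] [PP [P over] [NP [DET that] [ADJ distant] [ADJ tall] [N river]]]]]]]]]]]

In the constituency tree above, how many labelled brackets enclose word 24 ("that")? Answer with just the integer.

11

The word sits inside DET, which is inside NP, inside PP, inside VP, inside S, inside SBAR, inside VP, inside S, inside SBAR, inside VP, inside S — 11 brackets in all.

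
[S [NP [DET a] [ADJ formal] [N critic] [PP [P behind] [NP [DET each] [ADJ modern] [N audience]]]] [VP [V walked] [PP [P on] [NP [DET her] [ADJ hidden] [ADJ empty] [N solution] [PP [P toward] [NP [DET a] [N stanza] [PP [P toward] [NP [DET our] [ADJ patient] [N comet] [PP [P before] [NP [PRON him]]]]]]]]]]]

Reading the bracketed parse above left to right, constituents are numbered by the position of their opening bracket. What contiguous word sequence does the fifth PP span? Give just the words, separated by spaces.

Opening `[PP` markers occur at word positions 4, 9, 14, 17, 21; the fifth of these opens the constituent [PP before him].

before him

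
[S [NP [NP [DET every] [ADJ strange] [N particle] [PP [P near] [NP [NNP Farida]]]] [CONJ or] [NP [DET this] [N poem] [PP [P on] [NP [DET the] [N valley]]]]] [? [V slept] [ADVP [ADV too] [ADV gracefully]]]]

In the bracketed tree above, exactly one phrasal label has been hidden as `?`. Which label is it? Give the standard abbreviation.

Looking at what the `?` directly dominates — V 'slept', ADVP — this is a verb phrase (VP).

VP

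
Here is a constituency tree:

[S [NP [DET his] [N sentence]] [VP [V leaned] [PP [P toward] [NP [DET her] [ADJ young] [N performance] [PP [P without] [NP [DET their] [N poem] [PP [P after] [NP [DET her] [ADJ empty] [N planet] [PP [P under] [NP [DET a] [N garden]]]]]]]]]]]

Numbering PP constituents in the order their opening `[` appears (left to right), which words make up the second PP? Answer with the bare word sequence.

without their poem after her empty planet under a garden

Opening `[PP` markers occur at word positions 4, 8, 11, 15; the second of these opens the constituent [PP without their poem after her empty planet under a garden].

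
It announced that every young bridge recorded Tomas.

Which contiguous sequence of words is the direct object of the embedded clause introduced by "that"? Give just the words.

Tomas

The verb of the embedded clause introduced by "that" is "recorded"; its direct object is the NP "Tomas".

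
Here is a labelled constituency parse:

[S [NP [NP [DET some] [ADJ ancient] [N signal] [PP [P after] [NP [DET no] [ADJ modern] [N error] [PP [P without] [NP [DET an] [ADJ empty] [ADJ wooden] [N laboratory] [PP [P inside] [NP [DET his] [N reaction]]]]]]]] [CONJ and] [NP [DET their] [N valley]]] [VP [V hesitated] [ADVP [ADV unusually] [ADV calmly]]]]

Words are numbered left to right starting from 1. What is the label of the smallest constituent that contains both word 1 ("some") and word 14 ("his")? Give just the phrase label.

NP

Both words fall inside [NP some ancient signal after no modern error without an empty wooden laboratory inside his reaction] (words 1–15), and no smaller constituent contains them both. Label: NP.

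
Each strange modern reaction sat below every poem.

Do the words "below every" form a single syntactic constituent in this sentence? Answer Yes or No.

"below" belongs to the preposition "below" while "every" belongs to the noun phrase "every poem"; a span that runs across that boundary is not a single phrase.

No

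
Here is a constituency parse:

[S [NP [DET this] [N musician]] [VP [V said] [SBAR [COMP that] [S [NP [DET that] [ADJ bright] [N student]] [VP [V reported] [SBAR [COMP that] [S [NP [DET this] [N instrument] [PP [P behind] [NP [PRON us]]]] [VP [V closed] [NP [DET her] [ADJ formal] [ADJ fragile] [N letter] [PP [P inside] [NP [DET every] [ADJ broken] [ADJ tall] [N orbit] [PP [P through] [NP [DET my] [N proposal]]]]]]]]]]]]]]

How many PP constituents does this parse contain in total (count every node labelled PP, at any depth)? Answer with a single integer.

3

Scanning left to right, an opening `[PP` appears at word positions 12, 19, 24 — 3 in total.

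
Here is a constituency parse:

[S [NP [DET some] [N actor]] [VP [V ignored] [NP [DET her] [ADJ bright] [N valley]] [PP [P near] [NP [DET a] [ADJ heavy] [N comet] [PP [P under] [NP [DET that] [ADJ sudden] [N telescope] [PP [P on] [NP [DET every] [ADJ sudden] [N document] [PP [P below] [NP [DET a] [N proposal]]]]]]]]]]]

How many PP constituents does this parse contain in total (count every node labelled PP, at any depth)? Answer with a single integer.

4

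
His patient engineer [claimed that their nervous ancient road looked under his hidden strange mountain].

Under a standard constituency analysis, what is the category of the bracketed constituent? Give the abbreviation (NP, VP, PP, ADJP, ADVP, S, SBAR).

The span is built around the verb "claimed" — a verb phrase (VP).

VP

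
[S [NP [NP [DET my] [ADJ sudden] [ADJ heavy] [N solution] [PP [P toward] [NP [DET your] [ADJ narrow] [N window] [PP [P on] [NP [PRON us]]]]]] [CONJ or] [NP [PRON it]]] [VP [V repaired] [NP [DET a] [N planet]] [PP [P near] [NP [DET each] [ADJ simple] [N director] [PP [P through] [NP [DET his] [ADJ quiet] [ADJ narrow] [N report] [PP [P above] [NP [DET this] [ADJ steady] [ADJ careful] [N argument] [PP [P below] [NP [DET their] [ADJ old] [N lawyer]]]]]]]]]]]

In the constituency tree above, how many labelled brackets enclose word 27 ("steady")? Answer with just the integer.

9

Path from the root down to the word: S → VP → PP → NP → PP → NP → PP → NP → ADJ. That is 9 enclosing brackets.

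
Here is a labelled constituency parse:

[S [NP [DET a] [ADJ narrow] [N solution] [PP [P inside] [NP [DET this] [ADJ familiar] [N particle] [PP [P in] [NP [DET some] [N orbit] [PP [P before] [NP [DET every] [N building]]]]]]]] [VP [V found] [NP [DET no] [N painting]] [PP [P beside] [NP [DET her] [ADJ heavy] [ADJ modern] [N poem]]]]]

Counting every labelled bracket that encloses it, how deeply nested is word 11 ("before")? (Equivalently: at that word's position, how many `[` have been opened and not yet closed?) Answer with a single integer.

8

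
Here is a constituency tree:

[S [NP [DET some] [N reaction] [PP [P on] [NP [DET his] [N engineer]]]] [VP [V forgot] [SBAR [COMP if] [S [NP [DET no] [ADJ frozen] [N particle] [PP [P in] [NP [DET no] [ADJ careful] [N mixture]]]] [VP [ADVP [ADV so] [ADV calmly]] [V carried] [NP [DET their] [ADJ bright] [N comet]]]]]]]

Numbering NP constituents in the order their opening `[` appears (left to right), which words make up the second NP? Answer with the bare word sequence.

his engineer

Opening `[NP` markers occur at word positions 1, 4, 8, 12, 18; the second of these opens the constituent [NP his engineer].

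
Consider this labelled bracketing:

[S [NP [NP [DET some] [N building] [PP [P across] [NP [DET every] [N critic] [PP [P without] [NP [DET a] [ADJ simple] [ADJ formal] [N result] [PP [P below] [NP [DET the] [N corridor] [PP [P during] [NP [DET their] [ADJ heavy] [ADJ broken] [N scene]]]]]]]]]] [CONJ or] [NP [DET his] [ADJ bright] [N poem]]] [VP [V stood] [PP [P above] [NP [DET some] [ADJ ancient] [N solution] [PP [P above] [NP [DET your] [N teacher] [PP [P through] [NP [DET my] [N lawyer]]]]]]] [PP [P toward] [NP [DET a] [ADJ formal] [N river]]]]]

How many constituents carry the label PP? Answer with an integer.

8

Scanning left to right, an opening `[PP` appears at word positions 3, 6, 11, 14, 24, 28, 31, 34 — 8 in total.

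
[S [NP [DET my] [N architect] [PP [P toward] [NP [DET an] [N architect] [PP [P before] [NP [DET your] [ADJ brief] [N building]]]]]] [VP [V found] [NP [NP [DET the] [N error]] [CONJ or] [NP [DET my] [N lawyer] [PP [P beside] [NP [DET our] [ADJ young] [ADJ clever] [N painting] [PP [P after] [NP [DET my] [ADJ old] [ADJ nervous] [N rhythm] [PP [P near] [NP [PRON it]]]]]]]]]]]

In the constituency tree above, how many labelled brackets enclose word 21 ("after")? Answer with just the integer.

8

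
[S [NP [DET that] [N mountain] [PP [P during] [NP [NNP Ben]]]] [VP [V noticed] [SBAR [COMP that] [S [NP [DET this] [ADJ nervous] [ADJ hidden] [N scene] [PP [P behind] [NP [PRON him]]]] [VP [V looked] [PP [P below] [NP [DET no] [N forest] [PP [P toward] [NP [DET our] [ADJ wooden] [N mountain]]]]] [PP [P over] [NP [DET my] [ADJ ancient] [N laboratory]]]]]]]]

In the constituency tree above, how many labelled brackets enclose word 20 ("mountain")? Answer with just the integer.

10

Counting open brackets not yet closed at "mountain": [S [VP [SBAR [S [VP [PP [NP [PP [NP [N = 10.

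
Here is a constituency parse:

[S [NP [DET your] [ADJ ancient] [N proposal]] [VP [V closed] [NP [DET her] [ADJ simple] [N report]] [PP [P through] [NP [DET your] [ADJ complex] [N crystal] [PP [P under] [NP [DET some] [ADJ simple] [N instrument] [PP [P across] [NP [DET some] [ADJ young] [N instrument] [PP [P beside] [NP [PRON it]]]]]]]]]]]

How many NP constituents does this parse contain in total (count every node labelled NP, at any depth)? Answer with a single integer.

6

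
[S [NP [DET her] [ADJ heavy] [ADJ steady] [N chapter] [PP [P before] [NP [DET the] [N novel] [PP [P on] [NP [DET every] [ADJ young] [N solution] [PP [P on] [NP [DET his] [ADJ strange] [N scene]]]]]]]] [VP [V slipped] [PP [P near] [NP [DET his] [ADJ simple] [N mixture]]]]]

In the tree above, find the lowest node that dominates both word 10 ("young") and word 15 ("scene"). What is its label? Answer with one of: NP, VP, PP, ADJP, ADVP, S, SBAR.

The smallest bracket enclosing both words is [NP every young solution on his strange scene], so the label is NP.

NP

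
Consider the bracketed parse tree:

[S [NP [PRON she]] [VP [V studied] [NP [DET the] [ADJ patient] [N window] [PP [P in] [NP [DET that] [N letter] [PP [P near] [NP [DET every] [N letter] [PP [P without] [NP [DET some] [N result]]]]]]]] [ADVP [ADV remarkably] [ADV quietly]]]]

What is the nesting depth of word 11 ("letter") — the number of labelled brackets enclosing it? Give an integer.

8

The word sits inside N, which is inside NP, inside PP, inside NP, inside PP, inside NP, inside VP, inside S — 8 brackets in all.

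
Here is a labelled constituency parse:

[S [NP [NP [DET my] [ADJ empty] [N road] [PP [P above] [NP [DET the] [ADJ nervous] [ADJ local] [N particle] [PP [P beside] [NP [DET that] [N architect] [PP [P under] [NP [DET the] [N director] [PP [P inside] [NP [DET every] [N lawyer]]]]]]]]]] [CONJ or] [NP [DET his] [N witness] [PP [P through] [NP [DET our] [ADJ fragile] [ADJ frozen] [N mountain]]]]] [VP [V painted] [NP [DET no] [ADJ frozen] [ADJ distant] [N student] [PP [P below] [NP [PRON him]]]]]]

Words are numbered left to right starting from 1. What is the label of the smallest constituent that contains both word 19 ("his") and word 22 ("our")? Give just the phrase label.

Both words fall inside [NP his witness through our fragile frozen mountain] (words 19–25), and no smaller constituent contains them both. Label: NP.

NP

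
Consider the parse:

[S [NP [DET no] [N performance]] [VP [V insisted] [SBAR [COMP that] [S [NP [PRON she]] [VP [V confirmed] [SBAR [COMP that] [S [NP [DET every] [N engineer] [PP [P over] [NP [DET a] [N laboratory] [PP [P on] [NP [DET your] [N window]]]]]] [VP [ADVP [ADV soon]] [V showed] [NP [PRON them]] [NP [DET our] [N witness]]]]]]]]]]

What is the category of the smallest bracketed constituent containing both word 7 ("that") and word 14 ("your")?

SBAR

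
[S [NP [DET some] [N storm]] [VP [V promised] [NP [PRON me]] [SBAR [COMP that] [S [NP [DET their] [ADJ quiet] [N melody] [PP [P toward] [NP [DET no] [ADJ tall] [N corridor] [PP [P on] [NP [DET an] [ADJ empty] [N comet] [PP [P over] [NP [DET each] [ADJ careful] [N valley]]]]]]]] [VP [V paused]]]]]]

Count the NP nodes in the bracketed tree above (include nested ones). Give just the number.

Listing each NP by its span: [NP some storm]; [NP me]; [NP their quiet melody toward no tall corridor on an empty comet over each careful valley]; [NP no tall corridor on an empty comet over each careful valley]; [NP an empty comet over each careful valley]; [NP each careful valley] — that makes 6.

6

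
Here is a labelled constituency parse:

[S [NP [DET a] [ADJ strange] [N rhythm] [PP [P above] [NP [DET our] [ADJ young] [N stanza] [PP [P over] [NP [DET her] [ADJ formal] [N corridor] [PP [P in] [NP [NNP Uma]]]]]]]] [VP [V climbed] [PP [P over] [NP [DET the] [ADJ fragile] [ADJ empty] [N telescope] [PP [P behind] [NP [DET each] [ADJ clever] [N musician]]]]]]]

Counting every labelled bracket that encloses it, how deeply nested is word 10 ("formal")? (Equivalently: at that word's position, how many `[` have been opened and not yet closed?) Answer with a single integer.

7

The word sits inside ADJ, which is inside NP, inside PP, inside NP, inside PP, inside NP, inside S — 7 brackets in all.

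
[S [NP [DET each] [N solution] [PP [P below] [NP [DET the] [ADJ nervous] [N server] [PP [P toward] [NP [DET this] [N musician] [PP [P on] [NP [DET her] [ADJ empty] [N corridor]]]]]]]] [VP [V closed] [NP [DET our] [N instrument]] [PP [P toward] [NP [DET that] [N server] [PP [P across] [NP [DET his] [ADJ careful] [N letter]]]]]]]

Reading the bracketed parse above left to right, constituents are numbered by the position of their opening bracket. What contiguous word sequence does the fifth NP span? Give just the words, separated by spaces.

In left-to-right order the NP constituents are "each solution below the nervous server toward this musician on her empty corridor"; "the nervous server toward this musician on her empty corridor"; "this musician on her empty corridor"; "her empty corridor"; "our instrument"; "that server across his careful letter"; "his careful letter". Number 5 is "our instrument".

our instrument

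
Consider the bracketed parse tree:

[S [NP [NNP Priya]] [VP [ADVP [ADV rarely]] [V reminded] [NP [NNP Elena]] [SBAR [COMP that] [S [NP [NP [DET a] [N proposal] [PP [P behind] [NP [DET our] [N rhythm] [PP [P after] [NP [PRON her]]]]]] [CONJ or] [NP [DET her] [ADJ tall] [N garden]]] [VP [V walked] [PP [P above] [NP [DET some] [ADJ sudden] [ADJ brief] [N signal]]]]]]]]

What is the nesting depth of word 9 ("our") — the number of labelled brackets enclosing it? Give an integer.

9

The word sits inside DET, which is inside NP, inside PP, inside NP, inside NP, inside S, inside SBAR, inside VP, inside S — 9 brackets in all.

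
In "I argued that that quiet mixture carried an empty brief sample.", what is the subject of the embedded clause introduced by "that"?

that quiet mixture

The subject of the embedded clause introduced by "that" is the NP immediately before the verb "carried": "that quiet mixture".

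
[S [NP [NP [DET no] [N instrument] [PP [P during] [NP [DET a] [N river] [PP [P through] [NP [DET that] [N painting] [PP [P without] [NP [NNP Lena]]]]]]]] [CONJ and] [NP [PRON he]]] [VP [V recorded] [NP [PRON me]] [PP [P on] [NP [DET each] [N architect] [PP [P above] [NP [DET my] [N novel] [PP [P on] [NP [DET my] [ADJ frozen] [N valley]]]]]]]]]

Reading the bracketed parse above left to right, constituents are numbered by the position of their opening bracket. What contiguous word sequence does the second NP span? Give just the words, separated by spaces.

no instrument during a river through that painting without Lena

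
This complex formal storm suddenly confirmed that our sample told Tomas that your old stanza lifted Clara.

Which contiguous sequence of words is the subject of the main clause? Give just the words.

this complex formal storm

"this complex formal storm" is the NP that combines with the VP headed by "confirmed" to form the main clause — the subject.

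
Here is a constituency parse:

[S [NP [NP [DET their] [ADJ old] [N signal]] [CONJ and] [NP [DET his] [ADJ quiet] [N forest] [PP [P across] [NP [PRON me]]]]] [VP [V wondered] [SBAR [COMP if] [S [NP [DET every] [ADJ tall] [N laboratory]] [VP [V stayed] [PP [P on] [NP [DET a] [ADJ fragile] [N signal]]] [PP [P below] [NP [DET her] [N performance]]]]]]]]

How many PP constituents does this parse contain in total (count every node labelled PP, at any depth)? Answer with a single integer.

3

Listing each PP by its span: [PP across me]; [PP on a fragile signal]; [PP below her performance] — that makes 3.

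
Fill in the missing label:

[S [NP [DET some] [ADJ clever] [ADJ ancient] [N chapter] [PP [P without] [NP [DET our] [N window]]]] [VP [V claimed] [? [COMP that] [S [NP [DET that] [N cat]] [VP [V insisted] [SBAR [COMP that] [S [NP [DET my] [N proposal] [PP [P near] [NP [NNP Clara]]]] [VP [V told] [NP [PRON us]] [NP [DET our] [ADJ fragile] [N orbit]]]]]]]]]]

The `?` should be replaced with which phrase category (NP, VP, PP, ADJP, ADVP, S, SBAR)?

SBAR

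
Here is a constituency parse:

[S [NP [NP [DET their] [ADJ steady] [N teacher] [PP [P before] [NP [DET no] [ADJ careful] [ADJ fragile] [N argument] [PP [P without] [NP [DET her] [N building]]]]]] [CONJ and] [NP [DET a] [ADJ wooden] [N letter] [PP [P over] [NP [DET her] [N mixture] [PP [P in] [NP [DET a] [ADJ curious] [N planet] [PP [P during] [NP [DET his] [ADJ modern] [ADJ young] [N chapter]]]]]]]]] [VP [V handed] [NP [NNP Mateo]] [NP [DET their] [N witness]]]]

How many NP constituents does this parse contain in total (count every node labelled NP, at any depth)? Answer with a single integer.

10

The NP constituents are: [NP their steady teacher before no careful fragile argument without her building and a wooden letter over her mixture in a curious planet during his modern young chapter]; [NP their steady teacher before no careful fragile argument without her building]; [NP no careful fragile argument without her building]; [NP her building]; [NP a wooden letter over her mixture in a curious planet during his modern young chapter]; [NP her mixture in a curious planet during his modern young chapter] …. Total: 10.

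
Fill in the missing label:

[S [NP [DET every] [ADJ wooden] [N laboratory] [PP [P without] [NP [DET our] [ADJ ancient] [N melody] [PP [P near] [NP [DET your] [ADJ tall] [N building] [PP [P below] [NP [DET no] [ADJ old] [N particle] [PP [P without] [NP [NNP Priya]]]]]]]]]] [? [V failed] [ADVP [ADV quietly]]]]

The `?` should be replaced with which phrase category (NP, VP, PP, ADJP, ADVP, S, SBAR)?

The `?` node immediately contains: V 'failed', ADVP. That is the internal structure of a verb phrase, so the label is VP.

VP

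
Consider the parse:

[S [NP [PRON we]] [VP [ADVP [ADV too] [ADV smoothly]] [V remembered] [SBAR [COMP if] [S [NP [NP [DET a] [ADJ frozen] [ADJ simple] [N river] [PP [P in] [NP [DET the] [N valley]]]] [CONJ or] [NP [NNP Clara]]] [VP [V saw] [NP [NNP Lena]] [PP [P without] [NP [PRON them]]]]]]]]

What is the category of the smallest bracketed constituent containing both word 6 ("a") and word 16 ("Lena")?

S

Both words fall inside [S a frozen simple river in the valley or Clara saw Lena without them] (words 6–18), and no smaller constituent contains them both. Label: S.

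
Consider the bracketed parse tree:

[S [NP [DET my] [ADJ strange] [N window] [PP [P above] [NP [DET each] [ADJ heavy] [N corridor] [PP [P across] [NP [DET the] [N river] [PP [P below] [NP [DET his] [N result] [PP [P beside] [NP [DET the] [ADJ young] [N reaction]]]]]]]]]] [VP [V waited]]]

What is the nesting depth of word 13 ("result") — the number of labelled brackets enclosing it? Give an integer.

The word sits inside N, which is inside NP, inside PP, inside NP, inside PP, inside NP, inside PP, inside NP, inside S — 9 brackets in all.

9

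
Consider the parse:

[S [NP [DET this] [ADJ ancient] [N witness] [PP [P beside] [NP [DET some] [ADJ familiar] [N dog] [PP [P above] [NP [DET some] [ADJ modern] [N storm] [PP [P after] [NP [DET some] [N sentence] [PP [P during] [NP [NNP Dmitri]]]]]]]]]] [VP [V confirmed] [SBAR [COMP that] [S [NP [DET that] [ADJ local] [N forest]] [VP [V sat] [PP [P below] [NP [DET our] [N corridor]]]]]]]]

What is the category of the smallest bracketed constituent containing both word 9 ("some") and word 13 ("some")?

NP

Word 9 lies under S → NP → PP → NP → PP → NP → DET; word 13 lies under S → NP → PP → NP → PP → NP → PP → NP → DET. The lowest shared node is the NP.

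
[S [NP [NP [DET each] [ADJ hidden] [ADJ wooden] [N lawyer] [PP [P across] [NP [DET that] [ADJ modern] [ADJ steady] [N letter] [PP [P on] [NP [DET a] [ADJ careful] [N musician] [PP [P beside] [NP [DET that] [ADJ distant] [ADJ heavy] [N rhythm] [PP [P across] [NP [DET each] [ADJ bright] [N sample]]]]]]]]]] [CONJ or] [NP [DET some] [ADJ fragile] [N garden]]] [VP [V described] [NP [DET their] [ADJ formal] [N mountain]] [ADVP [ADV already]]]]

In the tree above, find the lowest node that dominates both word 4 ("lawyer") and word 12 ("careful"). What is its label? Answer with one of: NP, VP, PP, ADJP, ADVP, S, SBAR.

NP

Both words fall inside [NP each hidden wooden lawyer across that modern steady letter on a careful musician beside that distant heavy rhythm across each bright sample] (words 1–22), and no smaller constituent contains them both. Label: NP.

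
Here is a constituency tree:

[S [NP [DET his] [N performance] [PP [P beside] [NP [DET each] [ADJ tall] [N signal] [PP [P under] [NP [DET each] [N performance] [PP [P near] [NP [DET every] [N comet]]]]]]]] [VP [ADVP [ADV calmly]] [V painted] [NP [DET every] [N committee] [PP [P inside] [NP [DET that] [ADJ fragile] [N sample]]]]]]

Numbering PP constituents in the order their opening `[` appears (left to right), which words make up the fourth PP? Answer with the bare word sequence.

In left-to-right order the PP constituents are "beside each tall signal under each performance near every comet"; "under each performance near every comet"; "near every comet"; "inside that fragile sample". Number 4 is "inside that fragile sample".

inside that fragile sample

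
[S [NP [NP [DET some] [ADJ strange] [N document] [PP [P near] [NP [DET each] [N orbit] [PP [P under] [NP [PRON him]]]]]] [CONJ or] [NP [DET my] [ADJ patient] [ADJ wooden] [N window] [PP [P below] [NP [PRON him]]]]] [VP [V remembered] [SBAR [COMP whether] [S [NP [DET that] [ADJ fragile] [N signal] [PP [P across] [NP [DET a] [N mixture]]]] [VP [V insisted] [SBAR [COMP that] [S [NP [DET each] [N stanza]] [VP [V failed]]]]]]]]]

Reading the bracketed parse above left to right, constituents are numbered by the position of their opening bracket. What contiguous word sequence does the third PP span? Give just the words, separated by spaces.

below him

The PP opening brackets appear, in order, over: "near each orbit under him"; "under him"; "below him"; "across a mixture". The third one spans "below him".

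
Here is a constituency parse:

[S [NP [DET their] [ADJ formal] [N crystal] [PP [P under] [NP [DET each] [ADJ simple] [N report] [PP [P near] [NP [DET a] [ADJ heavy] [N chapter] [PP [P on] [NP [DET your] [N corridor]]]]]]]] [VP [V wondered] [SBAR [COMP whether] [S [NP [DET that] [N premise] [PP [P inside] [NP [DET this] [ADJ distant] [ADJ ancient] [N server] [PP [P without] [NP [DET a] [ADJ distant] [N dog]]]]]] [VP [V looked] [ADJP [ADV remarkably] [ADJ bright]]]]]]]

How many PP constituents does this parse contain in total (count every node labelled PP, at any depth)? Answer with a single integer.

5

Scanning left to right, an opening `[PP` appears at word positions 4, 8, 12, 19, 24 — 5 in total.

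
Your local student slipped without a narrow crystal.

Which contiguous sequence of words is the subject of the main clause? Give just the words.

The subject of the main clause is the NP immediately before the verb "slipped": "your local student".

your local student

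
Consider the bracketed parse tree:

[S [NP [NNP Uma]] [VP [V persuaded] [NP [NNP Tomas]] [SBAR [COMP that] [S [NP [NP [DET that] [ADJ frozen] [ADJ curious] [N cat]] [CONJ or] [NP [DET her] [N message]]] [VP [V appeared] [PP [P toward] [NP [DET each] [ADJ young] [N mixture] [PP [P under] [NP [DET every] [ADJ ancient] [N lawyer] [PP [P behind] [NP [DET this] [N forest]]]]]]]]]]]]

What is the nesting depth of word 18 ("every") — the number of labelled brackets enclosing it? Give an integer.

10

Path from the root down to the word: S → VP → SBAR → S → VP → PP → NP → PP → NP → DET. That is 10 enclosing brackets.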